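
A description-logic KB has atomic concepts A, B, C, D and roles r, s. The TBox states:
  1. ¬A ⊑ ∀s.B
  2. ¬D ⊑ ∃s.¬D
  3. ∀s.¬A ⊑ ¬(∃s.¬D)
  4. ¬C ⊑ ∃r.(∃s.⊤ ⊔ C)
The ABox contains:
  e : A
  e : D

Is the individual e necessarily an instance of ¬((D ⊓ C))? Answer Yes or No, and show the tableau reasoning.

1. e : ¬((D ⊓ C))?  L(e) = {A, D} ∪ {(D ⊓ C)}
   open: L(e) ⊇ {A, C, D, ∃s.A} (+ ∃-successors) — e ∉ ¬((D ⊓ C)) possible
2. Hence e : ¬((D ⊓ C)): not entailed.

No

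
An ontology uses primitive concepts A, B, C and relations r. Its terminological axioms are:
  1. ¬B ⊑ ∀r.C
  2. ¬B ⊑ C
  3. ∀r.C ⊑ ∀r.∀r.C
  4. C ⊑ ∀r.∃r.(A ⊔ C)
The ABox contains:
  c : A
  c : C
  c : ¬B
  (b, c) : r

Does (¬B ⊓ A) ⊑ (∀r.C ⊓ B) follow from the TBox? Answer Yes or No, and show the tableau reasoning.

1. (¬B ⊓ A) ⊑ (∀r.C ⊓ B)  ⇔  ((¬B ⊓ A) ⊓ (∃r.¬C ⊔ ¬B)) unsat w.r.t. T
   apply at x₀: ¬B⊑∀r.C; ¬B⊑C
   open: L(x₀) ⊇ {A, C, ¬B, ∀r.C, ∀r.∀r.C, …}
2. Hence (¬B ⊓ A) ⊑ (∀r.C ⊓ B): not entailed.

No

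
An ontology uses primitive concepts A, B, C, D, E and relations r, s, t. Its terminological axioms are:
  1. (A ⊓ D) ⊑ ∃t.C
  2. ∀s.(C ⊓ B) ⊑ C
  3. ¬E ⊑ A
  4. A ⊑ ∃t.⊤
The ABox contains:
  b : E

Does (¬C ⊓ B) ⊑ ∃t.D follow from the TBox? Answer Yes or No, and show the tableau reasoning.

1. (¬C ⊓ B) ⊑ ∃t.D  ⇔  ((¬C ⊓ B) ⊓ ∀t.¬D) unsat w.r.t. T
   open: L(x₀) ⊇ {B, E, ¬A, ¬C, ∀t.¬D, …} (+ ∃-successors)
2. Hence (¬C ⊓ B) ⊑ ∃t.D: not entailed.

No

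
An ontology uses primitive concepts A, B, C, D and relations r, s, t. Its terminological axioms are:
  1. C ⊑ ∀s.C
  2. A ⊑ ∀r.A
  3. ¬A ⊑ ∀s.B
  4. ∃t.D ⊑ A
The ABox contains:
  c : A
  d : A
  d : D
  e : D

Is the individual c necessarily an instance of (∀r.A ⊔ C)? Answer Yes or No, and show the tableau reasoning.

1. c : (∀r.A ⊔ C)?  L(c) = {A} ∪ {(∃r.¬A ⊓ ¬C)}
   clash {A, ¬A} at an ∃-successor — c ∈ (∀r.A ⊔ C)
2. Hence c : (∀r.A ⊔ C): entailed.

Yes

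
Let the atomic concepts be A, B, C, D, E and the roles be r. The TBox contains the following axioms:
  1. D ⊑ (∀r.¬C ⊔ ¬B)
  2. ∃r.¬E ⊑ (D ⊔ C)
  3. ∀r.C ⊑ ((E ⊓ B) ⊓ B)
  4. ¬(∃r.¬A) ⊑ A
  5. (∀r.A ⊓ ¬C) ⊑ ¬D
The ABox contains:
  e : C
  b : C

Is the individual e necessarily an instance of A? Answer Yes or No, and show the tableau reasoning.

No

1. e : A?  L(e) = {C} ∪ {¬A}
   open: L(e) ⊇ {C, ¬A, ¬D, ∀r.E, ∃r.¬A, …} (+ ∃-successors) — e ∉ A possible
2. Hence e : A: not entailed.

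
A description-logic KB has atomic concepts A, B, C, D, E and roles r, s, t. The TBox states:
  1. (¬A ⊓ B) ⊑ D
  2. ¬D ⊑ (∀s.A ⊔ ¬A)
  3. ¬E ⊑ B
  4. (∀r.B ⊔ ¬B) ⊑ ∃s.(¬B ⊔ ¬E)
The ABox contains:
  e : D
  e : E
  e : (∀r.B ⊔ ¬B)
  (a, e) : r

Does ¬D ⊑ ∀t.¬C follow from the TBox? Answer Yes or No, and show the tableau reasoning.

1. ¬D ⊑ ∀t.¬C  ⇔  (¬D ⊓ ∃t.C) unsat w.r.t. T
   apply at x₀: ¬D⊑(∀s.A ⊔ ¬A)
   open: L(x₀) ⊇ {A, B, E, ¬D, ∀s.A, …} (+ ∃-successors)
2. Hence ¬D ⊑ ∀t.¬C: not entailed.

No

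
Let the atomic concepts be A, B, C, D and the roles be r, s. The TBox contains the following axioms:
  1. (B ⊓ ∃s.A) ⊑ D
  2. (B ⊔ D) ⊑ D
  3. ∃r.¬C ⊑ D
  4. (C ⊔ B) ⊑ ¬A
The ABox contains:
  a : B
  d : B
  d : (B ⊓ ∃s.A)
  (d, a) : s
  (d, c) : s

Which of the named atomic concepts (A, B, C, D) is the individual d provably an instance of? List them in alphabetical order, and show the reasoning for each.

{B, D}

1. d : A?  L(d) = {B, (B ⊓ ∃s.A)} ∪ {¬A}
   apply at d: (B ⊓ ∃s.A)⊑D
   open: L(d) ⊇ {B, D, ¬A, ∀r.C, ∃s.A} (+ ∃-successors) — d ∉ A possible
2. d : B?  L(d) = {B, (B ⊓ ∃s.A)} ∪ {¬B}
   clash {B, ¬B} at d — d ∈ B
3. d : C?  L(d) = {B, (B ⊓ ∃s.A)} ∪ {¬C}
   apply at d: (B ⊓ ∃s.A)⊑D
   open: L(d) ⊇ {B, D, ¬A, ¬C, ∀r.C, …} (+ ∃-successors) — d ∉ C possible
4. d : D?  L(d) = {B, (B ⊓ ∃s.A)} ∪ {¬D}
   clash {D, ¬D} at d — d ∈ D
5. Entailed for d: {B, D}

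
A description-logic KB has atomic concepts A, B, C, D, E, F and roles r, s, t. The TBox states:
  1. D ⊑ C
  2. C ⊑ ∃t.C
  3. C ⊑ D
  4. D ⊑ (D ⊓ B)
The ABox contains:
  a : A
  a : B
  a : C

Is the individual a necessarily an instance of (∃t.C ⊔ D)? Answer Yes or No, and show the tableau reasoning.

Yes

1. a : (∃t.C ⊔ D)?  L(a) = {A, B, C} ∪ {(∀t.¬C ⊓ ¬D)}
   clash {D, ¬D} at a — a ∈ (∃t.C ⊔ D)
2. Hence a : (∃t.C ⊔ D): entailed.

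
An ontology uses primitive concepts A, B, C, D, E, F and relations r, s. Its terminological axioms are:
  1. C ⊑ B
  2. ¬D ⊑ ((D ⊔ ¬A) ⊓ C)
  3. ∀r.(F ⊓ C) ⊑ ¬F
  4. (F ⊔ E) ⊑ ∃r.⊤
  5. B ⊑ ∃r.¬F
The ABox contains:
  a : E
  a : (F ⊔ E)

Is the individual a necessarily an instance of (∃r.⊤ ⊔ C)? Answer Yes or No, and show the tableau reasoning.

1. a : (∃r.⊤ ⊔ C)?  L(a) = {E, (F ⊔ E)} ∪ {(∀r.⊥ ⊓ ¬C)}
   clash {C, ¬C} at a — a ∈ (∃r.⊤ ⊔ C)
2. Hence a : (∃r.⊤ ⊔ C): entailed.

Yes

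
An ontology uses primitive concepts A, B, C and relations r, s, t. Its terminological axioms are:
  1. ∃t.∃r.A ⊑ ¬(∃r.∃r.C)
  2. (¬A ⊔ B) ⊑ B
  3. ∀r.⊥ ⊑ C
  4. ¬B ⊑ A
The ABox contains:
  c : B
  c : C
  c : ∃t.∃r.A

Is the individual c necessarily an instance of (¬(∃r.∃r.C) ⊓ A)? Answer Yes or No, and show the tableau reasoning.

1. c : (¬(∃r.∃r.C) ⊓ A)?  L(c) = {B, C, ∃t.∃r.A} ∪ {(∃r.∃r.C ⊔ ¬A)}
   apply at c: ∃t.∃r.A⊑¬(∃r.∃r.C)
   open: L(c) ⊇ {B, C, ¬A, ∀r.∀r.¬C, ∃t.∃r.A} (+ ∃-successors) — c ∉ (¬(∃r.∃r.C) ⊓ A) possible
2. Hence c : (¬(∃r.∃r.C) ⊓ A): not entailed.

No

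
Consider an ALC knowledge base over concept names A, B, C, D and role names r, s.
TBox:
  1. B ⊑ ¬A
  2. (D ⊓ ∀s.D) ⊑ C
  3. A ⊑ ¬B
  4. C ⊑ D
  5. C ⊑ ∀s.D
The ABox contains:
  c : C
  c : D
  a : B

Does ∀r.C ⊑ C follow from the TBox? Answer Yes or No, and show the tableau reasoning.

No

1. ∀r.C ⊑ C  ⇔  (∀r.C ⊓ ¬C) unsat w.r.t. T
   open: L(x₀) ⊇ {¬A, ¬C, ¬D, ∀r.C}
2. Hence ∀r.C ⊑ C: not entailed.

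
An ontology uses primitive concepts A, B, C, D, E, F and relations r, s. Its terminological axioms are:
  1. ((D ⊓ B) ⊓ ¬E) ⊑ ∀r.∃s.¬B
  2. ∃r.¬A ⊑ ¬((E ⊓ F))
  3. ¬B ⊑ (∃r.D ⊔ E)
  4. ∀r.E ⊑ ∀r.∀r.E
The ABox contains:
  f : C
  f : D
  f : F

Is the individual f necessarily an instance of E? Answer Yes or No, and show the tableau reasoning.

No

1. f : E?  L(f) = {C, D, F} ∪ {¬E}
   open: L(f) ⊇ {B, C, D, F, ¬E, …} (+ ∃-successors) — f ∉ E possible
2. Hence f : E: not entailed.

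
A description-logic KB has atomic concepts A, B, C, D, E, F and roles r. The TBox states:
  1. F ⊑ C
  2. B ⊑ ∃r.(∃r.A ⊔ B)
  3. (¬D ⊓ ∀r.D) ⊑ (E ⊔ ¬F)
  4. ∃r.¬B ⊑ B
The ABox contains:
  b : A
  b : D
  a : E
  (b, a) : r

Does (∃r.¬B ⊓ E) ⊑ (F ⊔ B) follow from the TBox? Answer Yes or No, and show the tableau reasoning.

1. (∃r.¬B ⊓ E) ⊑ (F ⊔ B)  ⇔  ((∃r.¬B ⊓ E) ⊓ (¬F ⊓ ¬B)) unsat w.r.t. T
   all branches close; clash {B, ¬B} at x₀
2. Hence (∃r.¬B ⊓ E) ⊑ (F ⊔ B): entailed.

Yes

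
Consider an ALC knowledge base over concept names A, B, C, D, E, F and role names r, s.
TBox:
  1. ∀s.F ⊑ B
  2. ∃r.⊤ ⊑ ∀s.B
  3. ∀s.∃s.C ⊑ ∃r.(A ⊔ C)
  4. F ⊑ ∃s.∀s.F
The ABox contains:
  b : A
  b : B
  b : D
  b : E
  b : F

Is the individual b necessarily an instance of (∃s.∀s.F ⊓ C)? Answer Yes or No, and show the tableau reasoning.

No

1. b : (∃s.∀s.F ⊓ C)?  L(b) = {A, B, D, E, F} ∪ {(∀s.∃s.¬F ⊔ ¬C)}
   apply at b: F⊑∃s.∀s.F
   open: L(b) ⊇ {A, B, D, E, F, …} (+ ∃-successors) — b ∉ (∃s.∀s.F ⊓ C) possible
2. Hence b : (∃s.∀s.F ⊓ C): not entailed.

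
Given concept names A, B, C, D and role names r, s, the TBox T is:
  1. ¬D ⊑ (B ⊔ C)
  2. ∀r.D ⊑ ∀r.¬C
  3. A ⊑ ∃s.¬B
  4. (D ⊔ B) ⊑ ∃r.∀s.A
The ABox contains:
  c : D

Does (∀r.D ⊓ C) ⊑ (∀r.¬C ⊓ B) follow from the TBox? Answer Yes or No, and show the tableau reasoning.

1. (∀r.D ⊓ C) ⊑ (∀r.¬C ⊓ B)  ⇔  ((∀r.D ⊓ C) ⊓ (∃r.C ⊔ ¬B)) unsat w.r.t. T
   apply at x₀: ∀r.D⊑∀r.¬C
   open: L(x₀) ⊇ {C, D, ¬A, ¬B, ∀r.D, …} (+ ∃-successors)
2. Hence (∀r.D ⊓ C) ⊑ (∀r.¬C ⊓ B): not entailed.

No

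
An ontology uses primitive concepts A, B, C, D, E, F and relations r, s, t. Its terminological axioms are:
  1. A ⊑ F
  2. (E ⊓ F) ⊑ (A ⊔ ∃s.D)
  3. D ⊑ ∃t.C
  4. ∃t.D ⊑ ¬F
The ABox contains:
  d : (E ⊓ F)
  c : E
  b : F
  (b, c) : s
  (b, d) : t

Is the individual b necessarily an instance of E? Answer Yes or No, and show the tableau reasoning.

No

1. b : E?  L(b) = {F} ∪ {¬E}
   open: L(b) ⊇ {F, ¬D, ¬E, ∀t.¬D} — b ∉ E possible
2. Hence b : E: not entailed.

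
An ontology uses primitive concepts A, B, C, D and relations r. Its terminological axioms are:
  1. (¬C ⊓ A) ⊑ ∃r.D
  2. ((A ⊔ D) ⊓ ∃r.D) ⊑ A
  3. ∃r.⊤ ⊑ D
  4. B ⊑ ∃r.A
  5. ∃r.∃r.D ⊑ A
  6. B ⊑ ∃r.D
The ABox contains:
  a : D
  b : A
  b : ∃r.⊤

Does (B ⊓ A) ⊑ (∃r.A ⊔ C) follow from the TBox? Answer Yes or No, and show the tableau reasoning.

1. (B ⊓ A) ⊑ (∃r.A ⊔ C)  ⇔  ((B ⊓ A) ⊓ (∀r.¬A ⊓ ¬C)) unsat w.r.t. T
   all branches close; clash {A, ¬A} at an ∃-successor
2. Hence (B ⊓ A) ⊑ (∃r.A ⊔ C): entailed.

Yes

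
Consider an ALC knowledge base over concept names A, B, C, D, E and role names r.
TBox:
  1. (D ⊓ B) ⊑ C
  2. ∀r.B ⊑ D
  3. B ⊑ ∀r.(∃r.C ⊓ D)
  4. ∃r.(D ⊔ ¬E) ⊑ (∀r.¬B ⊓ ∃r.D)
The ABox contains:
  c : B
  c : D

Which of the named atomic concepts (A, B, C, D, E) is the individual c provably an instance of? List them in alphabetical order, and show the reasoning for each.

1. c : A?  L(c) = {B, D} ∪ {¬A}
   apply at c: B⊑∀r.(∃r.C ⊓ D)
   open: L(c) ⊇ {B, C, D, ¬A, ∀r.(¬D ⊓ E), …} — c ∉ A possible
2. c : B?  L(c) = {B, D} ∪ {¬B}
   clash {B, ¬B} at c — c ∈ B
3. c : C?  L(c) = {B, D} ∪ {¬C}
   clash {C, ¬C} at c — c ∈ C
4. c : D?  L(c) = {B, D} ∪ {¬D}
   clash {D, ¬D} at c — c ∈ D
5. c : E?  L(c) = {B, D} ∪ {¬E}
   apply at c: B⊑∀r.(∃r.C ⊓ D)
   open: L(c) ⊇ {B, C, D, ¬E, ∀r.(¬D ⊓ E), …} — c ∉ E possible
6. Entailed for c: {B, C, D}

{B, C, D}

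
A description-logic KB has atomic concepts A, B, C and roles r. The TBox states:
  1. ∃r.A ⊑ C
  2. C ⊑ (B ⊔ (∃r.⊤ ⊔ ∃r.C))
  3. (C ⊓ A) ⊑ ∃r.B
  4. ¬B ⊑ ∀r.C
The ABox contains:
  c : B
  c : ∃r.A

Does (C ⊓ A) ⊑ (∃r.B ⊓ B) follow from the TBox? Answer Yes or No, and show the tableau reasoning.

1. (C ⊓ A) ⊑ (∃r.B ⊓ B)  ⇔  ((C ⊓ A) ⊓ (∀r.¬B ⊔ ¬B)) unsat w.r.t. T
   apply at x₀: C⊑(B ⊔ (∃r.⊤ ⊔ ∃r.C)); (C ⊓ A)⊑∃r.B
   open: L(x₀) ⊇ {A, C, ¬B, ∀r.C, ∃r.B, …} (+ ∃-successors)
2. Hence (C ⊓ A) ⊑ (∃r.B ⊓ B): not entailed.

No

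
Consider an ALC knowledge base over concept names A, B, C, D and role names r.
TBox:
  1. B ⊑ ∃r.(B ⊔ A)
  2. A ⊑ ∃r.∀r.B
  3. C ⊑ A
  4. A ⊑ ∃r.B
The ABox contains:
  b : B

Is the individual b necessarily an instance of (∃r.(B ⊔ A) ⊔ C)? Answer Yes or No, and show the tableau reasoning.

1. b : (∃r.(B ⊔ A) ⊔ C)?  L(b) = {B} ∪ {(∀r.(¬B ⊓ ¬A) ⊓ ¬C)}
   clash {A, ¬A} at an ∃-successor — b ∈ (∃r.(B ⊔ A) ⊔ C)
2. Hence b : (∃r.(B ⊔ A) ⊔ C): entailed.

Yes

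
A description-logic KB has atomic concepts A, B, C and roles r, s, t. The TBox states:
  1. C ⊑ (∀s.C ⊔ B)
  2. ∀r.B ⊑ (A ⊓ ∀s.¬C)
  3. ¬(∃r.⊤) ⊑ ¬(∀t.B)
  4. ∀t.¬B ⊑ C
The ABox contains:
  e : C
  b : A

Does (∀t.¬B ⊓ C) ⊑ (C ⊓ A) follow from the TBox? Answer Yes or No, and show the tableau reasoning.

No

1. (∀t.¬B ⊓ C) ⊑ (C ⊓ A)  ⇔  ((∀t.¬B ⊓ C) ⊓ (¬C ⊔ ¬A)) unsat w.r.t. T
   apply at x₀: C⊑(∀s.C ⊔ B)
   open: L(x₀) ⊇ {C, ¬A, ∀s.C, ∀t.¬B, ∃r.¬B, …} (+ ∃-successors)
2. Hence (∀t.¬B ⊓ C) ⊑ (C ⊓ A): not entailed.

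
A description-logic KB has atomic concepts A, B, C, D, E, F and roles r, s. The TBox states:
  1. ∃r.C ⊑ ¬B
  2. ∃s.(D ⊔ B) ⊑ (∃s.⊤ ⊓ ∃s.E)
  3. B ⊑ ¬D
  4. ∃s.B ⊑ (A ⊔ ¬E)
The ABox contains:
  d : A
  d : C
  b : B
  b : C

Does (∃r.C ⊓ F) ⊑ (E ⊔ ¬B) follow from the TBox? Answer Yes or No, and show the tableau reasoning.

Yes

1. (∃r.C ⊓ F) ⊑ (E ⊔ ¬B)  ⇔  ((∃r.C ⊓ F) ⊓ (¬E ⊓ B)) unsat w.r.t. T
   all branches close; clash {B, ¬B} at x₀
2. Hence (∃r.C ⊓ F) ⊑ (E ⊔ ¬B): entailed.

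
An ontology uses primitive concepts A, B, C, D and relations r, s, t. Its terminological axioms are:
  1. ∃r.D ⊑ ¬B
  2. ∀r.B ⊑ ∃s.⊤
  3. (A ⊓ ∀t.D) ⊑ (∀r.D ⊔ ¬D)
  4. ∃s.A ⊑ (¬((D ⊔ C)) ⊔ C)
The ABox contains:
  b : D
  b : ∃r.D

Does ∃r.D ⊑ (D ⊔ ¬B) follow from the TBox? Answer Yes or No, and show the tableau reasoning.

Yes

1. ∃r.D ⊑ (D ⊔ ¬B)  ⇔  (∃r.D ⊓ (¬D ⊓ B)) unsat w.r.t. T
   all branches close; clash {B, ¬B} at x₀
2. Hence ∃r.D ⊑ (D ⊔ ¬B): entailed.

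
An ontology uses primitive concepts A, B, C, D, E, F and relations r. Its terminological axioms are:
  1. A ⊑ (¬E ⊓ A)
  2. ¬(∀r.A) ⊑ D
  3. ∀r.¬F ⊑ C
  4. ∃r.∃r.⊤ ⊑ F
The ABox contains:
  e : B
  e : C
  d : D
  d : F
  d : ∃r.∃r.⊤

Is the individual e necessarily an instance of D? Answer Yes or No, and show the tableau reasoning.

1. e : D?  L(e) = {B, C} ∪ {¬D}
   open: L(e) ⊇ {B, C, ¬A, ¬D, ∀r.A, …} — e ∉ D possible
2. Hence e : D: not entailed.

No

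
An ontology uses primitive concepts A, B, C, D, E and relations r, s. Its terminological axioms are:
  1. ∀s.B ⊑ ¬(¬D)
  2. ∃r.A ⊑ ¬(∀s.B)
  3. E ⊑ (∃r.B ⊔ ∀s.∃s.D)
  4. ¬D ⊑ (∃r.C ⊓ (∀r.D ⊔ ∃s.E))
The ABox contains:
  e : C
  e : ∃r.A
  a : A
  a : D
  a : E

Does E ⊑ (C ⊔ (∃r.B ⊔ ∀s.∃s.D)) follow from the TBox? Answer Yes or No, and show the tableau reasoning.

Yes

1. E ⊑ (C ⊔ (∃r.B ⊔ ∀s.∃s.D))  ⇔  (E ⊓ (¬C ⊓ (∀r.¬B ⊓ ∃s.∀s.¬D))) unsat w.r.t. T
   all branches close; clash {D, ¬D} at an ∃-successor
2. Hence E ⊑ (C ⊔ (∃r.B ⊔ ∀s.∃s.D)): entailed.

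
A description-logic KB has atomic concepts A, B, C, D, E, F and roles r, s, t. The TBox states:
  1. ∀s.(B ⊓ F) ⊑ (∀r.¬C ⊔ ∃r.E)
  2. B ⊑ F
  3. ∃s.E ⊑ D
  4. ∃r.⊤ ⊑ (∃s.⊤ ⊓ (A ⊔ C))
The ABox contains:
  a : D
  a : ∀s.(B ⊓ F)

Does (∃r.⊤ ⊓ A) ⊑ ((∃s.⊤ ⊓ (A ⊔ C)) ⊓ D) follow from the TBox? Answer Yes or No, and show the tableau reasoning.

1. (∃r.⊤ ⊓ A) ⊑ ((∃s.⊤ ⊓ (A ⊔ C)) ⊓ D)  ⇔  ((∃r.⊤ ⊓ A) ⊓ ((∀s.⊥ ⊔ (¬A ⊓ ¬C)) ⊔ ¬D)) unsat w.r.t. T
   apply at x₀: ∃r.⊤⊑(∃s.⊤ ⊓ (A ⊔ C))
   open: L(x₀) ⊇ {A, ¬B, ¬D, ∀s.¬E, ∃r.⊤, …} (+ ∃-successors)
2. Hence (∃r.⊤ ⊓ A) ⊑ ((∃s.⊤ ⊓ (A ⊔ C)) ⊓ D): not entailed.

No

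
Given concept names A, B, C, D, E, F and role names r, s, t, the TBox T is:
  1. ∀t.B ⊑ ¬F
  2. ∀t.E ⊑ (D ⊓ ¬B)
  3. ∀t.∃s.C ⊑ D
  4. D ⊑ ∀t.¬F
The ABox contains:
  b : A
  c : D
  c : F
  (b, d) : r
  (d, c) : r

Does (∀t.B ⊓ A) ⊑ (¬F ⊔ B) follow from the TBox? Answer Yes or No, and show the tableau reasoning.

Yes

1. (∀t.B ⊓ A) ⊑ (¬F ⊔ B)  ⇔  ((∀t.B ⊓ A) ⊓ (F ⊓ ¬B)) unsat w.r.t. T
   all branches close; clash {F, ¬F} at x₀
2. Hence (∀t.B ⊓ A) ⊑ (¬F ⊔ B): entailed.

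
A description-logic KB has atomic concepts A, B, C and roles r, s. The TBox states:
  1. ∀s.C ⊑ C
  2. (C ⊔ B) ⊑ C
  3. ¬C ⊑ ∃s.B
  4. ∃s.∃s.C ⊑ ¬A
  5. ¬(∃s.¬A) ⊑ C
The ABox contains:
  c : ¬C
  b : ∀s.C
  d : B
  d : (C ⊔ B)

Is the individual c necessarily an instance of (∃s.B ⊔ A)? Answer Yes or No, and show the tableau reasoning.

1. c : (∃s.B ⊔ A)?  L(c) = {¬C} ∪ {(∀s.¬B ⊓ ¬A)}
   clash {C, ¬C} at c — c ∈ (∃s.B ⊔ A)
2. Hence c : (∃s.B ⊔ A): entailed.

Yes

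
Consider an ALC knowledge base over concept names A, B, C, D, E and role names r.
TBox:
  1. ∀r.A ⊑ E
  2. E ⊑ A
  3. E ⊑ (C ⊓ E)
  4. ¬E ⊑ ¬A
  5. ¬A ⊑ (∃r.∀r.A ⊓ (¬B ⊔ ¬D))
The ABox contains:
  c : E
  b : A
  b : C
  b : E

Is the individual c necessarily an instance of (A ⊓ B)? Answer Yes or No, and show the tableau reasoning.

No

1. c : (A ⊓ B)?  L(c) = {E} ∪ {(¬A ⊔ ¬B)}
   apply at c: E⊑A; E⊑(C ⊓ E)
   open: L(c) ⊇ {A, C, E, ¬B} — c ∉ (A ⊓ B) possible
2. Hence c : (A ⊓ B): not entailed.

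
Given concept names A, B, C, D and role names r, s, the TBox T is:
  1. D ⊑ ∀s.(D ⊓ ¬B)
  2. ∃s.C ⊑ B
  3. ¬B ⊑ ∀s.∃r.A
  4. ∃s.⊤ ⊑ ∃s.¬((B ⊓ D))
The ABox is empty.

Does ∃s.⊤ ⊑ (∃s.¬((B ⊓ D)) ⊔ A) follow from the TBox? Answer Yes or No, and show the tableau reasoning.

1. ∃s.⊤ ⊑ (∃s.¬((B ⊓ D)) ⊔ A)  ⇔  (∃s.⊤ ⊓ (∀s.(B ⊓ D) ⊓ ¬A)) unsat w.r.t. T
   all branches close; clash {B, ¬B} at an ∃-successor
2. Hence ∃s.⊤ ⊑ (∃s.¬((B ⊓ D)) ⊔ A): entailed.

Yes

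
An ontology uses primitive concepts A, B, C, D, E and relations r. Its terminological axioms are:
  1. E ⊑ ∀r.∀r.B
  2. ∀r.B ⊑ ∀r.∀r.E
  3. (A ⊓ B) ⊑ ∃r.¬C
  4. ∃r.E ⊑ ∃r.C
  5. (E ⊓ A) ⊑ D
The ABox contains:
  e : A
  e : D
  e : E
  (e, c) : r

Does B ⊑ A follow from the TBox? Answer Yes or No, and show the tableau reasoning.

1. B ⊑ A  ⇔  (B ⊓ ¬A) unsat w.r.t. T
   open: L(x₀) ⊇ {B, ¬A, ¬E, ∀r.¬E, ∃r.¬B} (+ ∃-successors)
2. Hence B ⊑ A: not entailed.

No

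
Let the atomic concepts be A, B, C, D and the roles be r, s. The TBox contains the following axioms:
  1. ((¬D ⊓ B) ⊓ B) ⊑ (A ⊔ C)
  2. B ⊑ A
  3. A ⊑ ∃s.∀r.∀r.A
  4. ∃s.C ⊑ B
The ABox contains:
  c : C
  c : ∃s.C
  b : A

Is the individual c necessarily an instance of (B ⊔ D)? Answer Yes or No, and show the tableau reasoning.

1. c : (B ⊔ D)?  L(c) = {C, ∃s.C} ∪ {(¬B ⊓ ¬D)}
   clash {B, ¬B} at c — c ∈ (B ⊔ D)
2. Hence c : (B ⊔ D): entailed.

Yes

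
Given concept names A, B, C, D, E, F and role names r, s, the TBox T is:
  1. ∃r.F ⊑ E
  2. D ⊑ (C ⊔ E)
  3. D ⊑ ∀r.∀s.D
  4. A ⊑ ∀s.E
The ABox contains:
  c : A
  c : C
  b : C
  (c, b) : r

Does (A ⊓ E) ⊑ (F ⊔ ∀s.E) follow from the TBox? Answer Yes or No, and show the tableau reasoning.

Yes

1. (A ⊓ E) ⊑ (F ⊔ ∀s.E)  ⇔  ((A ⊓ E) ⊓ (¬F ⊓ ∃s.¬E)) unsat w.r.t. T
   all branches close; clash {E, ¬E} at an ∃-successor
2. Hence (A ⊓ E) ⊑ (F ⊔ ∀s.E): entailed.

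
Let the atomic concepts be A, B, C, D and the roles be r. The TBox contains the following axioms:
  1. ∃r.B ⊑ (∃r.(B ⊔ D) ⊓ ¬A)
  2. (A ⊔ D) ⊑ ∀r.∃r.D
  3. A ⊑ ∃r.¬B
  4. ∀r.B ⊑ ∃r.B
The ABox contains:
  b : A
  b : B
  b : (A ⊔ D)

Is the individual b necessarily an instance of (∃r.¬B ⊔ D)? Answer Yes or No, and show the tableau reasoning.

1. b : (∃r.¬B ⊔ D)?  L(b) = {A, B, (A ⊔ D)} ∪ {(∀r.B ⊓ ¬D)}
   clash {A, ¬A} at b — b ∈ (∃r.¬B ⊔ D)
2. Hence b : (∃r.¬B ⊔ D): entailed.

Yes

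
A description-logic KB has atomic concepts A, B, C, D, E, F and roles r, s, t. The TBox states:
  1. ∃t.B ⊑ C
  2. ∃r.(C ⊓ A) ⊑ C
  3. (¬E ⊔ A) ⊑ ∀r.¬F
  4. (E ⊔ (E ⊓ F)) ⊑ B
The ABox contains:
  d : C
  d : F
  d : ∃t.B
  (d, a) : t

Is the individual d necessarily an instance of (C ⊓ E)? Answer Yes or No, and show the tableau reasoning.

1. d : (C ⊓ E)?  L(d) = {C, F, ∃t.B} ∪ {(¬C ⊔ ¬E)}
   open: L(d) ⊇ {C, F, ¬E, ∀r.¬F, ∃t.B} (+ ∃-successors) — d ∉ (C ⊓ E) possible
2. Hence d : (C ⊓ E): not entailed.

No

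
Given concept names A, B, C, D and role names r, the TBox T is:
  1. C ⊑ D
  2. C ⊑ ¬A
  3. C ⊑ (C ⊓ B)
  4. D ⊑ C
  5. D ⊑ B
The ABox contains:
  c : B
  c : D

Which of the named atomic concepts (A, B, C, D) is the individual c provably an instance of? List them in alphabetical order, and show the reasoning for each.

{B, C, D}

1. c : A?  L(c) = {B, D} ∪ {¬A}
   apply at c: D⊑C
   open: L(c) ⊇ {B, C, D, ¬A} — c ∉ A possible
2. c : B?  L(c) = {B, D} ∪ {¬B}
   clash {B, ¬B} at c — c ∈ B
3. c : C?  L(c) = {B, D} ∪ {¬C}
   clash {C, ¬C} at c — c ∈ C
4. c : D?  L(c) = {B, D} ∪ {¬D}
   clash {D, ¬D} at c — c ∈ D
5. Entailed for c: {B, C, D}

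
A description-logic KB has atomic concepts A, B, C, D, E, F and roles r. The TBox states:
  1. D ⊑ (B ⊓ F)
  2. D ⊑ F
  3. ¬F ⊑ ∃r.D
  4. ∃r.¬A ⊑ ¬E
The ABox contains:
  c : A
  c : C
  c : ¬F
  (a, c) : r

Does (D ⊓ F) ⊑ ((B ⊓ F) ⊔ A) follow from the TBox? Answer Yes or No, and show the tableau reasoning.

1. (D ⊓ F) ⊑ ((B ⊓ F) ⊔ A)  ⇔  ((D ⊓ F) ⊓ ((¬B ⊔ ¬F) ⊓ ¬A)) unsat w.r.t. T
   all branches close; clash {F, ¬F} at x₀
2. Hence (D ⊓ F) ⊑ ((B ⊓ F) ⊔ A): entailed.

Yes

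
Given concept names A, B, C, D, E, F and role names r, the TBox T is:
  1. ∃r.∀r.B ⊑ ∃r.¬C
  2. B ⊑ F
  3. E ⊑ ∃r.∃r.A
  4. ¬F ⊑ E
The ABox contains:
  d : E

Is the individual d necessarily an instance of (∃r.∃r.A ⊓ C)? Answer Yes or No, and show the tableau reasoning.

1. d : (∃r.∃r.A ⊓ C)?  L(d) = {E} ∪ {(∀r.∀r.¬A ⊔ ¬C)}
   apply at d: E⊑∃r.∃r.A
   open: L(d) ⊇ {E, ¬B, ¬C, ∀r.∃r.¬B, ∃r.∃r.A} (+ ∃-successors) — d ∉ (∃r.∃r.A ⊓ C) possible
2. Hence d : (∃r.∃r.A ⊓ C): not entailed.

No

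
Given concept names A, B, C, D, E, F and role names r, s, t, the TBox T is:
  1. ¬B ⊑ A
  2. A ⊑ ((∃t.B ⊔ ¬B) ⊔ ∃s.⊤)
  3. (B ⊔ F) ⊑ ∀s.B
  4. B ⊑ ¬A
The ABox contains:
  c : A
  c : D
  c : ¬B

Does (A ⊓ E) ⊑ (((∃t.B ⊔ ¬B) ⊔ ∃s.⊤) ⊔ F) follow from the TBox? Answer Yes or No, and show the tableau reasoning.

1. (A ⊓ E) ⊑ (((∃t.B ⊔ ¬B) ⊔ ∃s.⊤) ⊔ F)  ⇔  ((A ⊓ E) ⊓ (((∀t.¬B ⊓ B) ⊓ ∀s.⊥) ⊓ ¬F)) unsat w.r.t. T
   all branches close; clash {A, ¬A} at x₀
2. Hence (A ⊓ E) ⊑ (((∃t.B ⊔ ¬B) ⊔ ∃s.⊤) ⊔ F): entailed.

Yes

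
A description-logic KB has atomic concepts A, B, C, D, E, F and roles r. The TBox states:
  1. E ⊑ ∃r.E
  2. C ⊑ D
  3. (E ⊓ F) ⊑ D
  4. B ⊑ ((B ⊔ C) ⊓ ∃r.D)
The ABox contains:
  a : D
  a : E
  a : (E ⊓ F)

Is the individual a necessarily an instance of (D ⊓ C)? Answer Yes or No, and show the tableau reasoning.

1. a : (D ⊓ C)?  L(a) = {D, E, (E ⊓ F)} ∪ {(¬D ⊔ ¬C)}
   apply at a: E⊑∃r.E
   open: L(a) ⊇ {D, E, F, ¬B, ¬C, …} (+ ∃-successors) — a ∉ (D ⊓ C) possible
2. Hence a : (D ⊓ C): not entailed.

No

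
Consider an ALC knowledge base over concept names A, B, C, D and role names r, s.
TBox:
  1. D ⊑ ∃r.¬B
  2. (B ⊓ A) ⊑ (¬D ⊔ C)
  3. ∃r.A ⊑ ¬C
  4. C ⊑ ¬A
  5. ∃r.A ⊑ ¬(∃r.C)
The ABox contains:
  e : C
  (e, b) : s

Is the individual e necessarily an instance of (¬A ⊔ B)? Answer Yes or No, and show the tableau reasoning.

Yes

1. e : (¬A ⊔ B)?  L(e) = {C} ∪ {(A ⊓ ¬B)}
   clash {A, ¬A} at e — e ∈ (¬A ⊔ B)
2. Hence e : (¬A ⊔ B): entailed.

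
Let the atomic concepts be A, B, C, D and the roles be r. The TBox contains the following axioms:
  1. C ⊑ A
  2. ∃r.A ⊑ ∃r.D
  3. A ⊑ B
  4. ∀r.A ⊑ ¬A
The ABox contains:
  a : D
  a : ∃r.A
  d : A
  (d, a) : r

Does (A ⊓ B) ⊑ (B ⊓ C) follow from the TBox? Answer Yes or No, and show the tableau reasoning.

No

1. (A ⊓ B) ⊑ (B ⊓ C)  ⇔  ((A ⊓ B) ⊓ (¬B ⊔ ¬C)) unsat w.r.t. T
   open: L(x₀) ⊇ {A, B, ¬C, ∀r.¬A, ∃r.¬A} (+ ∃-successors)
2. Hence (A ⊓ B) ⊑ (B ⊓ C): not entailed.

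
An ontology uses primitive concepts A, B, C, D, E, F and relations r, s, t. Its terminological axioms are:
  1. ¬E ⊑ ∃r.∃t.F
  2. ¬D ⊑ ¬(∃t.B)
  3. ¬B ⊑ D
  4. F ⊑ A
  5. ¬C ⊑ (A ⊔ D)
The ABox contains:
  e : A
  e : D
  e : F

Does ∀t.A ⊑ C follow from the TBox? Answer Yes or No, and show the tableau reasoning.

1. ∀t.A ⊑ C  ⇔  (∀t.A ⊓ ¬C) unsat w.r.t. T
   apply at x₀: ¬C⊑(A ⊔ D)
   open: L(x₀) ⊇ {A, B, D, E, ¬C, …}
2. Hence ∀t.A ⊑ C: not entailed.

No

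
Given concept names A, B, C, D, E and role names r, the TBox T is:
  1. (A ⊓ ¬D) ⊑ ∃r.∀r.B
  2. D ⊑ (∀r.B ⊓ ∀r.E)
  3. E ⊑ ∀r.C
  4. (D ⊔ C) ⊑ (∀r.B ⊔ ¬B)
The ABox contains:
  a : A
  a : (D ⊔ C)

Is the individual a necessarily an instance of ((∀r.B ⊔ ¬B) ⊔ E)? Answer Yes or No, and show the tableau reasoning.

Yes

1. a : ((∀r.B ⊔ ¬B) ⊔ E)?  L(a) = {A, (D ⊔ C)} ∪ {((∃r.¬B ⊓ B) ⊓ ¬E)}
   clash {B, ¬B} at a — a ∈ ((∀r.B ⊔ ¬B) ⊔ E)
2. Hence a : ((∀r.B ⊔ ¬B) ⊔ E): entailed.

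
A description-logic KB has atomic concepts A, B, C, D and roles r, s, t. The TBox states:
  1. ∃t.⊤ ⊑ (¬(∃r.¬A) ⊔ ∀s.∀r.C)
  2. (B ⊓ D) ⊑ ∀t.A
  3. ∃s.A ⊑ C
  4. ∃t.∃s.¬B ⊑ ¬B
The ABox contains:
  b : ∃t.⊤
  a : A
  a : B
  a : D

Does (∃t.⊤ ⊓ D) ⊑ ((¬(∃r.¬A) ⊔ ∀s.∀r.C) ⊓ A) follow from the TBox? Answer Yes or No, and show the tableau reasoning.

No

1. (∃t.⊤ ⊓ D) ⊑ ((¬(∃r.¬A) ⊔ ∀s.∀r.C) ⊓ A)  ⇔  ((∃t.⊤ ⊓ D) ⊓ ((∃r.¬A ⊓ ∃s.∃r.¬C) ⊔ ¬A)) unsat w.r.t. T
   apply at x₀: ∃t.⊤⊑(¬(∃r.¬A) ⊔ ∀s.∀r.C)
   open: L(x₀) ⊇ {D, ¬A, ¬B, ∀r.A, ∀s.¬A, …} (+ ∃-successors)
2. Hence (∃t.⊤ ⊓ D) ⊑ ((¬(∃r.¬A) ⊔ ∀s.∀r.C) ⊓ A): not entailed.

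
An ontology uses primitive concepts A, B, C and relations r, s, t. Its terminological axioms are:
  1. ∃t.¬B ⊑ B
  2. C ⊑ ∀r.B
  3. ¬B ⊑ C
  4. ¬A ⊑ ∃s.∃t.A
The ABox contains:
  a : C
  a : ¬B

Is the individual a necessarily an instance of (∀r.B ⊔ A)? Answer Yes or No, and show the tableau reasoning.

Yes

1. a : (∀r.B ⊔ A)?  L(a) = {C, ¬B} ∪ {(∃r.¬B ⊓ ¬A)}
   clash {B, ¬B} at a — a ∈ (∀r.B ⊔ A)
2. Hence a : (∀r.B ⊔ A): entailed.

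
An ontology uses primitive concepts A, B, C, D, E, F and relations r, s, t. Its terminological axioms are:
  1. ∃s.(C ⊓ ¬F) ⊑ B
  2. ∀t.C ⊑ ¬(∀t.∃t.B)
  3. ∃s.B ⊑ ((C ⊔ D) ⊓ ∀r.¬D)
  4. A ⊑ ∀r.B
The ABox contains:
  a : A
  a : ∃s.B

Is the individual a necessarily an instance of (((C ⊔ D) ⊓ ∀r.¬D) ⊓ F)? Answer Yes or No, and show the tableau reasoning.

1. a : (((C ⊔ D) ⊓ ∀r.¬D) ⊓ F)?  L(a) = {A, ∃s.B} ∪ {(((¬C ⊓ ¬D) ⊔ ∃r.D) ⊔ ¬F)}
   apply at a: ∃s.B⊑((C ⊔ D) ⊓ ∀r.¬D); A⊑∀r.B
   open: L(a) ⊇ {A, C, ¬F, ∀r.B, ∀r.¬D, …} (+ ∃-successors) — a ∉ (((C ⊔ D) ⊓ ∀r.¬D) ⊓ F) possible
2. Hence a : (((C ⊔ D) ⊓ ∀r.¬D) ⊓ F): not entailed.

No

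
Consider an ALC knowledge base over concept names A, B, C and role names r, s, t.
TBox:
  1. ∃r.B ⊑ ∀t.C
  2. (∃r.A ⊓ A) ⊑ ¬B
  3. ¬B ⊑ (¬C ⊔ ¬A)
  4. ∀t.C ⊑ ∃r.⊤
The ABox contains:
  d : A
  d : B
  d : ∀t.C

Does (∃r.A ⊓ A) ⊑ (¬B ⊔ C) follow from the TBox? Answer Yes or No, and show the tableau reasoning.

1. (∃r.A ⊓ A) ⊑ (¬B ⊔ C)  ⇔  ((∃r.A ⊓ A) ⊓ (B ⊓ ¬C)) unsat w.r.t. T
   all branches close; clash {B, ¬B} at x₀
2. Hence (∃r.A ⊓ A) ⊑ (¬B ⊔ C): entailed.

Yes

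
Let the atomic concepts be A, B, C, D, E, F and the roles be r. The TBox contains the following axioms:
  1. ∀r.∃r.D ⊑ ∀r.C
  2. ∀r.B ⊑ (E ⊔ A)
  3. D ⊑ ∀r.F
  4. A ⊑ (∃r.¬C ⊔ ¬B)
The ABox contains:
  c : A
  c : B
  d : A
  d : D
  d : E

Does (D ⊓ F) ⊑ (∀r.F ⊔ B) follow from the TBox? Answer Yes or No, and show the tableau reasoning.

Yes

1. (D ⊓ F) ⊑ (∀r.F ⊔ B)  ⇔  ((D ⊓ F) ⊓ (∃r.¬F ⊓ ¬B)) unsat w.r.t. T
   all branches close; clash {F, ¬F} at an ∃-successor
2. Hence (D ⊓ F) ⊑ (∀r.F ⊔ B): entailed.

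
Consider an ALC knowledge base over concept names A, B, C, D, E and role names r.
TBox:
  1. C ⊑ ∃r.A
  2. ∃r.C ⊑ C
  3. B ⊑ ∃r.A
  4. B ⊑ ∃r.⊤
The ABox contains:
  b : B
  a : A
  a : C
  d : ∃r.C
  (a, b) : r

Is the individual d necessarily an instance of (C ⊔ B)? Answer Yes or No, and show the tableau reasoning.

Yes

1. d : (C ⊔ B)?  L(d) = {∃r.C} ∪ {(¬C ⊓ ¬B)}
   clash {C, ¬C} at d — d ∈ (C ⊔ B)
2. Hence d : (C ⊔ B): entailed.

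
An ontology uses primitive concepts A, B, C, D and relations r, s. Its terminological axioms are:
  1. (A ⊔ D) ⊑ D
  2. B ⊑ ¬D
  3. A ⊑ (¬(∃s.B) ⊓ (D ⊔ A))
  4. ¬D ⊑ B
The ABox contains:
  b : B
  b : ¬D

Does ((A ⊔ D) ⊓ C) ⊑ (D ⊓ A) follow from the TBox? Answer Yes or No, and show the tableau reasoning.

1. ((A ⊔ D) ⊓ C) ⊑ (D ⊓ A)  ⇔  (((A ⊔ D) ⊓ C) ⊓ (¬D ⊔ ¬A)) unsat w.r.t. T
   apply at x₀: (A ⊔ D)⊑D
   open: L(x₀) ⊇ {C, D, ¬A, ¬B}
2. Hence ((A ⊔ D) ⊓ C) ⊑ (D ⊓ A): not entailed.

No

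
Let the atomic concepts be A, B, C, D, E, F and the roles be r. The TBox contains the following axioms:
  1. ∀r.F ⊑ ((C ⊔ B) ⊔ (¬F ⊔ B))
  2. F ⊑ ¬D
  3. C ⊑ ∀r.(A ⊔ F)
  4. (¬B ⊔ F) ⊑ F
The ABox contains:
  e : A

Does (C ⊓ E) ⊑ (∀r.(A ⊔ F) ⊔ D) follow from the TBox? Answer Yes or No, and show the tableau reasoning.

Yes

1. (C ⊓ E) ⊑ (∀r.(A ⊔ F) ⊔ D)  ⇔  ((C ⊓ E) ⊓ (∃r.(¬A ⊓ ¬F) ⊓ ¬D)) unsat w.r.t. T
   all branches close; clash {F, ¬F} at an ∃-successor
2. Hence (C ⊓ E) ⊑ (∀r.(A ⊔ F) ⊔ D): entailed.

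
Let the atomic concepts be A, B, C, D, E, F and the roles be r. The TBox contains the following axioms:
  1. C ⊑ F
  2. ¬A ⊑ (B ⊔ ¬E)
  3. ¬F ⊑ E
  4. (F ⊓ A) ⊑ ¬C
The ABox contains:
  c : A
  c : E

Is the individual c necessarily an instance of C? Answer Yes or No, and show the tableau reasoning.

1. c : C?  L(c) = {A, E} ∪ {¬C}
   open: L(c) ⊇ {A, E, ¬C} — c ∉ C possible
2. Hence c : C: not entailed.

No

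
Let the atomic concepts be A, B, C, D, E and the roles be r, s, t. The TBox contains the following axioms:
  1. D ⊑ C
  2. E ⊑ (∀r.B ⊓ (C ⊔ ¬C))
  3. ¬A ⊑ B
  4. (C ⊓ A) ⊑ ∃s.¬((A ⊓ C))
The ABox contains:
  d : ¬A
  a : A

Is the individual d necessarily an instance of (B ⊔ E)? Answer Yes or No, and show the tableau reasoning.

1. d : (B ⊔ E)?  L(d) = {¬A} ∪ {(¬B ⊓ ¬E)}
   clash {B, ¬B} at d — d ∈ (B ⊔ E)
2. Hence d : (B ⊔ E): entailed.

Yes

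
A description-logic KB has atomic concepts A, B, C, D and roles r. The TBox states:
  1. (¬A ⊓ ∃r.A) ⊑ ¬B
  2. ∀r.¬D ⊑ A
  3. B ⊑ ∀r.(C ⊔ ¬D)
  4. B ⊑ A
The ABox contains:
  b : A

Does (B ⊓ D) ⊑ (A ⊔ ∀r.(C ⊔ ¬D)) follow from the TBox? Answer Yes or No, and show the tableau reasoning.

1. (B ⊓ D) ⊑ (A ⊔ ∀r.(C ⊔ ¬D))  ⇔  ((B ⊓ D) ⊓ (¬A ⊓ ∃r.(¬C ⊓ D))) unsat w.r.t. T
   all branches close; clash {A, ¬A} at x₀
2. Hence (B ⊓ D) ⊑ (A ⊔ ∀r.(C ⊔ ¬D)): entailed.

Yes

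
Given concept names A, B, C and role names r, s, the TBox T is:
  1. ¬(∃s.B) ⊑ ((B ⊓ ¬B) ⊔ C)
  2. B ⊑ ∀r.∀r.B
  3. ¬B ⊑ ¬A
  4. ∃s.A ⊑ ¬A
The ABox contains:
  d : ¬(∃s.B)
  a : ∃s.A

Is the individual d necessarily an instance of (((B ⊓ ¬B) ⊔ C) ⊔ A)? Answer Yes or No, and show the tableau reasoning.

Yes

1. d : (((B ⊓ ¬B) ⊔ C) ⊔ A)?  L(d) = {¬(∃s.B)} ∪ {(((¬B ⊔ B) ⊓ ¬C) ⊓ ¬A)}
   clash {C, ¬C} at d — d ∈ (((B ⊓ ¬B) ⊔ C) ⊔ A)
2. Hence d : (((B ⊓ ¬B) ⊔ C) ⊔ A): entailed.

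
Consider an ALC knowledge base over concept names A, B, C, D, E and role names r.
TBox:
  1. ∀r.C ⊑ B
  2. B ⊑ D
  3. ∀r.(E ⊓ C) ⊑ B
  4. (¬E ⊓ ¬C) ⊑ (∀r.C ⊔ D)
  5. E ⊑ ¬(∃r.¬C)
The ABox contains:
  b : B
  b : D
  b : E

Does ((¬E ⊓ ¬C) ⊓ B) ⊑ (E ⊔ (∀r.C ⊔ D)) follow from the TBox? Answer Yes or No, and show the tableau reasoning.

1. ((¬E ⊓ ¬C) ⊓ B) ⊑ (E ⊔ (∀r.C ⊔ D))  ⇔  (((¬E ⊓ ¬C) ⊓ B) ⊓ (¬E ⊓ (∃r.¬C ⊓ ¬D))) unsat w.r.t. T
   all branches close; clash {D, ¬D} at x₀
2. Hence ((¬E ⊓ ¬C) ⊓ B) ⊑ (E ⊔ (∀r.C ⊔ D)): entailed.

Yes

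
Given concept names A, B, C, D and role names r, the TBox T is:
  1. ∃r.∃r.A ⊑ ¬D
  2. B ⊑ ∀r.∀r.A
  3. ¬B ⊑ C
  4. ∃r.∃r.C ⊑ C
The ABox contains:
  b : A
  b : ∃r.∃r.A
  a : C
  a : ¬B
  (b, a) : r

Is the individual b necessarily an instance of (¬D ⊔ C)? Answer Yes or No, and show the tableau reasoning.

1. b : (¬D ⊔ C)?  L(b) = {A, ∃r.∃r.A} ∪ {(D ⊓ ¬C)}
   clash {C, ¬C} at b — b ∈ (¬D ⊔ C)
2. Hence b : (¬D ⊔ C): entailed.

Yes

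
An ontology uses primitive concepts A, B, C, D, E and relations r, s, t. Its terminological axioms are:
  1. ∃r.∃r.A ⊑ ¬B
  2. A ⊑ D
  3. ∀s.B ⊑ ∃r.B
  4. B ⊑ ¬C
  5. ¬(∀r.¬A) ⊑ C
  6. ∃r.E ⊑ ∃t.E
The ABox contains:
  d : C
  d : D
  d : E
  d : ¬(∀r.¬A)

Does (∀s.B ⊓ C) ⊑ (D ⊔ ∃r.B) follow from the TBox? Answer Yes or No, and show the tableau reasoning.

Yes

1. (∀s.B ⊓ C) ⊑ (D ⊔ ∃r.B)  ⇔  ((∀s.B ⊓ C) ⊓ (¬D ⊓ ∀r.¬B)) unsat w.r.t. T
   all branches close; clash {D, ¬D} at x₀
2. Hence (∀s.B ⊓ C) ⊑ (D ⊔ ∃r.B): entailed.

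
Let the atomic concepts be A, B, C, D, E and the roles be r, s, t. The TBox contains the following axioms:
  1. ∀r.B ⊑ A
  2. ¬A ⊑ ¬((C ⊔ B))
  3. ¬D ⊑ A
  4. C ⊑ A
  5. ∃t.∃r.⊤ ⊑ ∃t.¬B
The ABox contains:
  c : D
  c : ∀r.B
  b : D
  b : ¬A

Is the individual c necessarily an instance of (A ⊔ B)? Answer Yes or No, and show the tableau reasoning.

1. c : (A ⊔ B)?  L(c) = {D, ∀r.B} ∪ {(¬A ⊓ ¬B)}
   clash {A, ¬A} at c — c ∈ (A ⊔ B)
2. Hence c : (A ⊔ B): entailed.

Yes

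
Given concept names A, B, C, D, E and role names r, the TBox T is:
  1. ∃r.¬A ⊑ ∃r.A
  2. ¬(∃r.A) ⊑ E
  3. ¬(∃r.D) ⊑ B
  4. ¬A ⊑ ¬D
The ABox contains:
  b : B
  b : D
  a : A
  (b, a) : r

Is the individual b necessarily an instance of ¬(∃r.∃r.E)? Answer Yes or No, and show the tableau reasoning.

No

1. b : ¬(∃r.∃r.E)?  L(b) = {B, D} ∪ {∃r.∃r.E}
   open: L(b) ⊇ {A, B, D, ∀r.A, ∃r.A, …} (+ ∃-successors) — b ∉ ¬(∃r.∃r.E) possible
2. Hence b : ¬(∃r.∃r.E): not entailed.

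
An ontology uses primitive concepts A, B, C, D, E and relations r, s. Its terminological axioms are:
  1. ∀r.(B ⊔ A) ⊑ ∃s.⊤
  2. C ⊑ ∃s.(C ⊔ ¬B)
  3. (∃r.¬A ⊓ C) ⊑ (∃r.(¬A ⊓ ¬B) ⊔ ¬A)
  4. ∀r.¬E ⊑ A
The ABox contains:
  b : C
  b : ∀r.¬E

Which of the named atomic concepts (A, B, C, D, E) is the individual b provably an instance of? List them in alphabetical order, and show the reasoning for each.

1. b : A?  L(b) = {C, ∀r.¬E} ∪ {¬A}
   clash {A, ¬A} at b — b ∈ A
2. b : B?  L(b) = {C, ∀r.¬E} ∪ {¬B}
   apply at b: C⊑∃s.(C ⊔ ¬B); ∀r.¬E⊑A
   open: L(b) ⊇ {A, C, ¬B, ∀r.¬E, ∃r.(¬A ⊓ ¬B), …} (+ ∃-successors) — b ∉ B possible
3. b : C?  L(b) = {C, ∀r.¬E} ∪ {¬C}
   clash {C, ¬C} at b — b ∈ C
4. b : D?  L(b) = {C, ∀r.¬E} ∪ {¬D}
   apply at b: C⊑∃s.(C ⊔ ¬B); ∀r.¬E⊑A
   open: L(b) ⊇ {A, C, ¬D, ∀r.¬E, ∃r.(¬A ⊓ ¬B), …} (+ ∃-successors) — b ∉ D possible
5. b : E?  L(b) = {C, ∀r.¬E} ∪ {¬E}
   apply at b: C⊑∃s.(C ⊔ ¬B); ∀r.¬E⊑A
   open: L(b) ⊇ {A, C, ¬E, ∀r.¬E, ∃r.(¬A ⊓ ¬B), …} (+ ∃-successors) — b ∉ E possible
6. Entailed for b: {A, C}

{A, C}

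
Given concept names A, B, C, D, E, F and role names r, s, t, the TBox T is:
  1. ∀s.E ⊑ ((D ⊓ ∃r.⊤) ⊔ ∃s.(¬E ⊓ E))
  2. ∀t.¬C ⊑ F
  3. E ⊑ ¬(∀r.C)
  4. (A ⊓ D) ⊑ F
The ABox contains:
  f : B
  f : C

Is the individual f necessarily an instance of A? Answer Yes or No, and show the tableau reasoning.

No

1. f : A?  L(f) = {B, C} ∪ {¬A}
   open: L(f) ⊇ {B, C, ¬A, ¬E, ∃s.¬E, …} (+ ∃-successors) — f ∉ A possible
2. Hence f : A: not entailed.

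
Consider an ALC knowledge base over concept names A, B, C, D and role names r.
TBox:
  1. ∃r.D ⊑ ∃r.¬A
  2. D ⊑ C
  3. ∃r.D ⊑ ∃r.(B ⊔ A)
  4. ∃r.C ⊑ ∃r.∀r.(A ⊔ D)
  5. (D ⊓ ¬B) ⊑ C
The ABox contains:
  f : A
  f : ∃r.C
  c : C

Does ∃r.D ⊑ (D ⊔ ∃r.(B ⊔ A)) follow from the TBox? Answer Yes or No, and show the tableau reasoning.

Yes

1. ∃r.D ⊑ (D ⊔ ∃r.(B ⊔ A))  ⇔  (∃r.D ⊓ (¬D ⊓ ∀r.(¬B ⊓ ¬A))) unsat w.r.t. T
   all branches close; clash {A, ¬A} at an ∃-successor
2. Hence ∃r.D ⊑ (D ⊔ ∃r.(B ⊔ A)): entailed.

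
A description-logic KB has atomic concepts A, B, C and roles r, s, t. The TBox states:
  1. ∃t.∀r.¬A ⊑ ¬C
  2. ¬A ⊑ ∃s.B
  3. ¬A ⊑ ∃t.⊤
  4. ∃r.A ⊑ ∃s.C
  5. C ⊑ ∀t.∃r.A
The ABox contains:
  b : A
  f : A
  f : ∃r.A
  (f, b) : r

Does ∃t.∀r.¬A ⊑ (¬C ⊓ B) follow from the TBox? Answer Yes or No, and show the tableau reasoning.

1. ∃t.∀r.¬A ⊑ (¬C ⊓ B)  ⇔  (∃t.∀r.¬A ⊓ (C ⊔ ¬B)) unsat w.r.t. T
   apply at x₀: ∃t.∀r.¬A⊑¬C
   open: L(x₀) ⊇ {A, ¬B, ¬C, ∀r.¬A, ∃t.∀r.¬A} (+ ∃-successors)
2. Hence ∃t.∀r.¬A ⊑ (¬C ⊓ B): not entailed.

No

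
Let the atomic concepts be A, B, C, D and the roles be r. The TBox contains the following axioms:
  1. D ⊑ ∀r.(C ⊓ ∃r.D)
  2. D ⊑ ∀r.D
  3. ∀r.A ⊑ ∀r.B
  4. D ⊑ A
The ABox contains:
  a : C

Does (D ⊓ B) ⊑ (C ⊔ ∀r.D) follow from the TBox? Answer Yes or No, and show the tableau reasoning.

1. (D ⊓ B) ⊑ (C ⊔ ∀r.D)  ⇔  ((D ⊓ B) ⊓ (¬C ⊓ ∃r.¬D)) unsat w.r.t. T
   all branches close; clash {D, ¬D} at an ∃-successor
2. Hence (D ⊓ B) ⊑ (C ⊔ ∀r.D): entailed.

Yes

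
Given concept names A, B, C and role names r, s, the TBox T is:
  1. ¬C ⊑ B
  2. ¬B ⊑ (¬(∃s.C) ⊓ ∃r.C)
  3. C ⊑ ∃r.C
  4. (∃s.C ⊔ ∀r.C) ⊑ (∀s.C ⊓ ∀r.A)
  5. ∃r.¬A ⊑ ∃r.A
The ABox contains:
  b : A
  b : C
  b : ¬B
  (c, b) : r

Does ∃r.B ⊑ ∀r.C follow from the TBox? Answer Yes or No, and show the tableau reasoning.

1. ∃r.B ⊑ ∀r.C  ⇔  (∃r.B ⊓ ∃r.¬C) unsat w.r.t. T
   open: L(x₀) ⊇ {B, C, ∀r.A, ∀s.¬C, ∃r.B, …} (+ ∃-successors)
2. Hence ∃r.B ⊑ ∀r.C: not entailed.

No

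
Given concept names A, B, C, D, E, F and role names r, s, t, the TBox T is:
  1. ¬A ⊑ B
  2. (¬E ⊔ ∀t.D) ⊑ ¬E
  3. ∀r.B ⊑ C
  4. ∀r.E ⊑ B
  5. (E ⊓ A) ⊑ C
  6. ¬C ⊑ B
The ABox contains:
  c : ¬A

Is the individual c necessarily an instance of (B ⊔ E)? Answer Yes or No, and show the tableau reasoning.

1. c : (B ⊔ E)?  L(c) = {¬A} ∪ {(¬B ⊓ ¬E)}
   clash {B, ¬B} at c — c ∈ (B ⊔ E)
2. Hence c : (B ⊔ E): entailed.

Yes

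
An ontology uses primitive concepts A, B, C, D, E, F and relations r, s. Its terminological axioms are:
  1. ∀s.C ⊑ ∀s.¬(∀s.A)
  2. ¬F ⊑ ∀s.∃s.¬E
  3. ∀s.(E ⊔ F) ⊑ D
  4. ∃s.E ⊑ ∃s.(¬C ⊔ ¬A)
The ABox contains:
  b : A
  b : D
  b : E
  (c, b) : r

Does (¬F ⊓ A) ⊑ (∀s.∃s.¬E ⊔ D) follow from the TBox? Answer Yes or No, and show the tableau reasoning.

1. (¬F ⊓ A) ⊑ (∀s.∃s.¬E ⊔ D)  ⇔  ((¬F ⊓ A) ⊓ (∃s.∀s.E ⊓ ¬D)) unsat w.r.t. T
   all branches close; clash {D, ¬D} at x₀
2. Hence (¬F ⊓ A) ⊑ (∀s.∃s.¬E ⊔ D): entailed.

Yes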